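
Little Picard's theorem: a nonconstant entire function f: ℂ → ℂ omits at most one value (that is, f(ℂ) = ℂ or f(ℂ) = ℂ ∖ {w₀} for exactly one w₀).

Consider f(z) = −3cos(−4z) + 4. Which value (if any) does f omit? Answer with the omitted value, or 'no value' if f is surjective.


Little Picard bounds the complement of f(ℂ) to at most one point.
cos is entire and surjective onto ℂ: for every w ∈ ℂ, cos(ζ) = w has a solution ζ ∈ ℂ (e.g., via the complex inverse arccos). With ζ = −4z this gives z = ζ/(-4). Then -3·cos(−4z) takes every value in -3·ℂ = ℂ, and adding 4 is a bijection of ℂ. So f is surjective and omits no value. (Note: only on the real line is cos bounded by [−1, 1].)

Omitted value: no value.


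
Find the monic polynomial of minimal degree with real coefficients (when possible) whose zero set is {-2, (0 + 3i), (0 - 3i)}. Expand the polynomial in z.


The polynomial is p(z) = ∏_{α ∈ S} (z − α), where S = {-2, (0 + 3i), (0 - 3i)}.
Expanding the product yields: p(z) = z^3 + 2·z^2 + 9·z + 18.
Note conjugate pairs combine to real quadratics: (z − (0+3i))(z − (0−3i)) = z² + 9.
The resulting polynomial has degree 3 and real coefficients as required.

p(z) = z^3 + 2·z^2 + 9·z + 18.


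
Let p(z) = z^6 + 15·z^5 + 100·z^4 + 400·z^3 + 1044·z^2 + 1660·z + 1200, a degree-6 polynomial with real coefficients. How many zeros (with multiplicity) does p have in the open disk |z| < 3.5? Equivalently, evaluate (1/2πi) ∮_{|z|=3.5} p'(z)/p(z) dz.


The zeros of p are: (-3 + 1i), (-3 - 1i), (-1 + 3i), (-1 - 3i), -3, -4.
Their magnitudes are: 3.162, 3.162, 3.162, 3.162, 3, 4.
Zeros with |z| < R = 3.5: (-3 + 1i), (-3 - 1i), (-1 + 3i), (-1 - 3i), -3.
Count = 5.
By the argument principle, (1/2πi) ∮_{|z|=R} p'(z)/p(z) dz equals exactly this count.

Number of zeros inside |z| < 3.5: 5.


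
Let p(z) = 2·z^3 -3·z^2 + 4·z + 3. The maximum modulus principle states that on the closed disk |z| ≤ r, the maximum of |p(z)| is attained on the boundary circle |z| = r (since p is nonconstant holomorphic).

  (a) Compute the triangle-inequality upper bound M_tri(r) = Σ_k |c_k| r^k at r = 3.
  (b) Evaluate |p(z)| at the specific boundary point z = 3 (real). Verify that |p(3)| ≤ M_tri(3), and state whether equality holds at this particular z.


Coefficients: c_0 = 3, c_1 = 4, c_2 = -3, c_3 = 2. Radius r = 3.
Part (a). Triangle bound: M_tri(r) = Σ_k |c_k| r^k
  = |3|·3^0 + |4|·3^1 + |-3|·3^2 + |2|·3^3
  = 3 + 12 + 27 + 54 = 96.
This bounds M(r) := max_{|z|=r} |p(z)| from above; equality holds iff all terms c_k z^k can be made to align in phase at a single z on |z|=r.
Part (b). At z = 3 (real, on the circle |z| = r):
  p(3) = (3)·3^0 + (4)·3^1 + (-3)·3^2 + (2)·3^3 = 42.
  |p(3)| = 42.
Check: |p(3)| = 42 ≤ 96 = M_tri(3). ✓ Equality does not hold at z = 3 (the coefficients have mixed signs, so the terms do not all align in phase there).

M_tri(3) = 96; |p(3)| = 42; equality at z=3: no.


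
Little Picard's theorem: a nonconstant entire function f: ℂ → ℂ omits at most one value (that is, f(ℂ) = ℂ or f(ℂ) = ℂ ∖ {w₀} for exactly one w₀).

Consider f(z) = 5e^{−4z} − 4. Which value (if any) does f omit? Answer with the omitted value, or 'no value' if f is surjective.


Little Picard bounds the complement of f(ℂ) to at most one point.
e^{−4z} is never zero on ℂ, so 5·e^{−4z} takes every value in ℂ ∖ {0}. Adding -4 shifts the range to ℂ ∖ {-4}. Thus f omits exactly the value -4.

Omitted value: -4.


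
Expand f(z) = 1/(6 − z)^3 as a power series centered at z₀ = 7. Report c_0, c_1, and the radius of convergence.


Let w = z − z₀, so z = z₀ + w.
Then 6 − z = 6 − (z₀ + w) = (6 − z₀) − w = -1 − w.
f(z) = 1/(-1 − w)^3 = (1/(-1)^3) · (1 − w/(-1))^{−3}.
By the binomial series (1−u)^{−3} = Σ_{n≥0} C(n+2, 2) u^n for |u|<1, with u = w/(-1):
  c_n = C(n+2, 2) / (-1)^(n+3).
  c_0 = 1/(-1)^3 = -1.
  c_1 = 3/(-1)^4 = 3.
The series is valid for |w/d| < 1, i.e. |z − z₀| < |d|.
Radius of convergence: R = |6 − z₀| = |-1| = 1 (distance from z₀ to the singularity z = 6).

c_0 = -1, c_1 = 3; R = 1.


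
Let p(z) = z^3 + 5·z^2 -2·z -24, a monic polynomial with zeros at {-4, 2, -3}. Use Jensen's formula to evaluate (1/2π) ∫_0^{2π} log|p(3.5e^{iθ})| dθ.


Zeros: -4, -3, 2; r = 3.5.
Inside |z| < r: -3, 2. Outside (|z| ≥ r): -4.
p(0) = -24, so log|p(0)| = log(24) = 3.1781.
Apply Jensen: I(r) = log|p(0)| + Σ_k log(r/|z_k|), summed over zeros inside |z| < r.
  log(r/|z_k|) for z_k = 2: log(3.5/2) = 0.5596
  log(r/|z_k|) for z_k = -3: log(3.5/3) = 0.1542
  Outside zeros (-4) contribute nothing to the Jensen sum.
Sum over inside zeros: 0.7138.
I(r) = log|p(0)| + (inside sum) = 3.1781 + 0.7138 = 3.8918.
Note: since some zeros are outside |z| ≤ r, the simplified n·log(r) form does NOT apply — only the inside zeros contribute.

I(r) ≈ 3.8918.


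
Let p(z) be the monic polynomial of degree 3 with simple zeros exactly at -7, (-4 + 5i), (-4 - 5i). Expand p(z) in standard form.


The polynomial is p(z) = ∏_{α ∈ S} (z − α), where S = {-7, (-4 + 5i), (-4 - 5i)}.
Expanding the product yields: p(z) = z^3 + 15·z^2 + 97·z + 287.
Note conjugate pairs combine to real quadratics: (z − (-4+5i))(z − (-4−5i)) = z² + 8z + 41.
The resulting polynomial has degree 3 and real coefficients as required.

p(z) = z^3 + 15·z^2 + 97·z + 287.


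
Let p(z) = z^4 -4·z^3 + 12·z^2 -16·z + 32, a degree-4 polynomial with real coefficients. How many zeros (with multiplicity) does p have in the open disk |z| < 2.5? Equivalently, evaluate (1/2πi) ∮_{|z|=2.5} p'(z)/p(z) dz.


The zeros of p are: (2 + 2i), (2 - 2i), (0 + 2i), (0 - 2i).
Their magnitudes are: 2.828, 2.828, 2, 2.
Zeros with |z| < R = 2.5: (0 + 2i), (0 - 2i).
Count = 2.
By the argument principle, (1/2πi) ∮_{|z|=R} p'(z)/p(z) dz equals exactly this count.

Number of zeros inside |z| < 2.5: 2.


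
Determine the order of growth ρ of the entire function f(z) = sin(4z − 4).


sin(w) is a linear combination of e^{iw} and e^{−iw} (or e^w, e^{−w} in the hyperbolic case), so |sin(w)| ≤ e^{|w|}. With w = 4z − 4, |w| ≤ 4|z| + 4 = 4r + 4 on |z| = r, giving M(r) ≤ e^{4r + 4}, so ρ ≤ 1. On a suitable ray (z = it for sin/cos; z = t for sinh/cosh, t real → ∞), |sin(4z − 4)| grows like e^{4|t|}/2, so ρ ≥ 1. Hence ρ = 1.
Therefore ρ = 1.

Order ρ = 1.


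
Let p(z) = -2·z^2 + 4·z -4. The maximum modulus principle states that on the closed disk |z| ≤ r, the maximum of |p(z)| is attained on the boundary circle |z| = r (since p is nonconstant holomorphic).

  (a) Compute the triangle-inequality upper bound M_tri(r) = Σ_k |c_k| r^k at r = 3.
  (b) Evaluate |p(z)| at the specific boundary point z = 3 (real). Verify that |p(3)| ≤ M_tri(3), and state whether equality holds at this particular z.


Coefficients: c_0 = -4, c_1 = 4, c_2 = -2. Radius r = 3.
Part (a). Triangle bound: M_tri(r) = Σ_k |c_k| r^k
  = |-4|·3^0 + |4|·3^1 + |-2|·3^2
  = 4 + 12 + 18 = 34.
This bounds M(r) := max_{|z|=r} |p(z)| from above; equality holds iff all terms c_k z^k can be made to align in phase at a single z on |z|=r.
Part (b). At z = 3 (real, on the circle |z| = r):
  p(3) = (-4)·3^0 + (4)·3^1 + (-2)·3^2 = -10.
  |p(3)| = 10.
Check: |p(3)| = 10 ≤ 34 = M_tri(3). ✓ Equality does not hold at z = 3 (the coefficients have mixed signs, so the terms do not all align in phase there).

M_tri(3) = 34; |p(3)| = 10; equality at z=3: no.


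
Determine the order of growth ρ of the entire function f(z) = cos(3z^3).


Write cos(w) = (e^{iw} ± e^{−iw})/(2 or 2i), so |cos(w)| ≤ e^{|w|}. With w = 3z^3, |w| ≤ 3r^3 + 0 on |z|=r, giving M(r) ≤ e^{3r^3 + 0} and ρ ≤ 3. For the lower bound, choose z on |z|=r with 3z^3 purely imaginary of modulus 3r^3; then |cos(3z^3)| grows like e^{3r^3}/2, so ρ ≥ 3. Hence ρ = 3.
Therefore ρ = 3.

Order ρ = 3.


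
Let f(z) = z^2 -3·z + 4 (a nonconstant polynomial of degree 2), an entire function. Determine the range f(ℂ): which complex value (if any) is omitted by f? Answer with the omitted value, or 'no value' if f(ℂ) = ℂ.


Little Picard bounds the complement of f(ℂ) to at most one point.
For every w ∈ ℂ, the equation p(z) − w = 0 is a nonconstant polynomial in z and hence has at least one root by the fundamental theorem of algebra. So p is surjective onto ℂ, omitting no value.

Omitted value: no value.


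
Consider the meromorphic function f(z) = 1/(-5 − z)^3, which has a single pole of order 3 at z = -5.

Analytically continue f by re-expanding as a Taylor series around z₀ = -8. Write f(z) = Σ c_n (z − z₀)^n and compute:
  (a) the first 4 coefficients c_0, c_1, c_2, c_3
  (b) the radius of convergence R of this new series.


Let w = z − z₀, so z = z₀ + w.
Then -5 − z = -5 − (z₀ + w) = (-5 − z₀) − w = 3 − w.
f(z) = 1/(3 − w)^3 = (1/(3)^3) · (1 − w/(3))^{−3}.
By the binomial series (1−u)^{−3} = Σ_{n≥0} C(n+2, 2) u^n for |u|<1, with u = w/(3):
  c_n = C(n+2, 2) / (3)^(n+3).
  c_0 = 1/(3)^3 = 1/27.
  c_1 = 3/(3)^4 = 1/27.
  c_2 = 6/(3)^5 = 2/81.
  c_3 = 10/(3)^6 = 10/729.
The series is valid for |w/d| < 1, i.e. |z − z₀| < |d|.
Radius of convergence: R = |-5 − z₀| = |3| = 3 (distance from z₀ to the singularity z = -5).

c_0 = 1/27, c_1 = 1/27, c_2 = 2/81, c_3 = 10/729; R = 3.


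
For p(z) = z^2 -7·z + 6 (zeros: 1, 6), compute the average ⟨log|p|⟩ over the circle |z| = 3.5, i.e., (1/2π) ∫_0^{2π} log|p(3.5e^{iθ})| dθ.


Zeros: 1, 6; r = 3.5.
Inside |z| < r: 1. Outside (|z| ≥ r): 6.
p(0) = 6, so log|p(0)| = log(6) = 1.7918.
Apply Jensen: I(r) = log|p(0)| + Σ_k log(r/|z_k|), summed over zeros inside |z| < r.
  log(r/|z_k|) for z_k = 1: log(3.5/1) = 1.2528
  Outside zeros (6) contribute nothing to the Jensen sum.
Sum over inside zeros: 1.2528.
I(r) = log|p(0)| + (inside sum) = 1.7918 + 1.2528 = 3.0445.
Note: since some zeros are outside |z| ≤ r, the simplified n·log(r) form does NOT apply — only the inside zeros contribute.

I(r) ≈ 3.0445.


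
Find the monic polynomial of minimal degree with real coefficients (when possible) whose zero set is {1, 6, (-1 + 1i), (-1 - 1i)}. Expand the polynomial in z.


The polynomial is p(z) = ∏_{α ∈ S} (z − α), where S = {1, 6, (-1 + 1i), (-1 - 1i)}.
Expanding the product yields: p(z) = z^4 -5·z^3 -6·z^2 -2·z + 12.
Note conjugate pairs combine to real quadratics: (z − (-1+1i))(z − (-1−1i)) = z² + 2z + 2.
The resulting polynomial has degree 4 and real coefficients as required.

p(z) = z^4 -5·z^3 -6·z^2 -2·z + 12.


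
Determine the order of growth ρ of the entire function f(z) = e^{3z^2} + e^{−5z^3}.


Each summand is entire of order 2 and 3 respectively (as in the single-exponential case). The order of a sum is at most the max of the orders, so ρ ≤ 3. For the lower bound: on |z|=r choose arg z so that -5z^3 is real positive; then |e^{-5z^3}| = e^{5r^3} while |e^{3z^2}| ≤ e^{3r^2} = o(e^{5r^3}). So |f| ≥ e^{5r^3}(1 − o(1)) and ρ ≥ 3. Hence ρ = max(2, 3) = 3.
Therefore ρ = 3.

Order ρ = 3.


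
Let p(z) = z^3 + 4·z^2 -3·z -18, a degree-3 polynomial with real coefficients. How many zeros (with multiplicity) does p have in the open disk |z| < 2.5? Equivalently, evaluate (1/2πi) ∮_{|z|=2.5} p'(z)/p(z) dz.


The zeros of p are: 2, -3, -3.
Their magnitudes are: 2, 3, 3.
Zeros with |z| < R = 2.5: 2.
Count = 1.
By the argument principle, (1/2πi) ∮_{|z|=R} p'(z)/p(z) dz equals exactly this count.

Number of zeros inside |z| < 2.5: 1.


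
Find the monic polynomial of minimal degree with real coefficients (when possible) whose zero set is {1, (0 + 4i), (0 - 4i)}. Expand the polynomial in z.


The polynomial is p(z) = ∏_{α ∈ S} (z − α), where S = {1, (0 + 4i), (0 - 4i)}.
Expanding the product yields: p(z) = z^3 -z^2 + 16·z -16.
Note conjugate pairs combine to real quadratics: (z − (0+4i))(z − (0−4i)) = z² + 16.
The resulting polynomial has degree 3 and real coefficients as required.

p(z) = z^3 -z^2 + 16·z -16.


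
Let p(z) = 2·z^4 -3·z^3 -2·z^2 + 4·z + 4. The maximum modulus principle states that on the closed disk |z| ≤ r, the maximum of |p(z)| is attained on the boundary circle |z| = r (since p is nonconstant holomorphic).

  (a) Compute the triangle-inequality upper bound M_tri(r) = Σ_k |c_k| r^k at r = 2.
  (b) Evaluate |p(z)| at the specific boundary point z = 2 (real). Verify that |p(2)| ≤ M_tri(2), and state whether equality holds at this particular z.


Coefficients: c_0 = 4, c_1 = 4, c_2 = -2, c_3 = -3, c_4 = 2. Radius r = 2.
Part (a). Triangle bound: M_tri(r) = Σ_k |c_k| r^k
  = |4|·2^0 + |4|·2^1 + |-2|·2^2 + |-3|·2^3 + |2|·2^4
  = 4 + 8 + 8 + 24 + 32 = 76.
This bounds M(r) := max_{|z|=r} |p(z)| from above; equality holds iff all terms c_k z^k can be made to align in phase at a single z on |z|=r.
Part (b). At z = 2 (real, on the circle |z| = r):
  p(2) = (4)·2^0 + (4)·2^1 + (-2)·2^2 + (-3)·2^3 + (2)·2^4 = 12.
  |p(2)| = 12.
Check: |p(2)| = 12 ≤ 76 = M_tri(2). ✓ Equality does not hold at z = 2 (the coefficients have mixed signs, so the terms do not all align in phase there).

M_tri(2) = 76; |p(2)| = 12; equality at z=2: no.


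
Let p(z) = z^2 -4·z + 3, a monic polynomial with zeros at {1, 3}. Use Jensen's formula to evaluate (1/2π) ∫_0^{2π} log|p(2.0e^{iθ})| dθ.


Zeros: 1, 3; r = 2.0.
Inside |z| < r: 1. Outside (|z| ≥ r): 3.
p(0) = 3, so log|p(0)| = log(3) = 1.0986.
Apply Jensen: I(r) = log|p(0)| + Σ_k log(r/|z_k|), summed over zeros inside |z| < r.
  log(r/|z_k|) for z_k = 1: log(2.0/1) = 0.6931
  Outside zeros (3) contribute nothing to the Jensen sum.
Sum over inside zeros: 0.6931.
I(r) = log|p(0)| + (inside sum) = 1.0986 + 0.6931 = 1.7918.
Note: since some zeros are outside |z| ≤ r, the simplified n·log(r) form does NOT apply — only the inside zeros contribute.

I(r) ≈ 1.7918.


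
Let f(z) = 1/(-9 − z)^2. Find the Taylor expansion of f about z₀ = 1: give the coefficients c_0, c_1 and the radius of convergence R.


Let w = z − z₀, so z = z₀ + w.
Then -9 − z = -9 − (z₀ + w) = (-9 − z₀) − w = -10 − w.
f(z) = 1/(-10 − w)^2 = (1/(-10)^2) · (1 − w/(-10))^{−2}.
By the binomial series (1−u)^{−2} = Σ_{n≥0} C(n+1, 1) u^n for |u|<1, with u = w/(-10):
  c_n = C(n+1, 1) / (-10)^(n+2).
  c_0 = 1/(-10)^2 = 1/100.
  c_1 = 2/(-10)^3 = -1/500.
The series is valid for |w/d| < 1, i.e. |z − z₀| < |d|.
Radius of convergence: R = |-9 − z₀| = |-10| = 10 (distance from z₀ to the singularity z = -9).

c_0 = 1/100, c_1 = -1/500; R = 10.


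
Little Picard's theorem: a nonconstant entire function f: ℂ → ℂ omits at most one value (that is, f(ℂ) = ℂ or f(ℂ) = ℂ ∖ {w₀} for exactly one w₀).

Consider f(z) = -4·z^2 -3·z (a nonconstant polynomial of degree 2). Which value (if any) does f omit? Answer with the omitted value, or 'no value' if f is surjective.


Little Picard bounds the complement of f(ℂ) to at most one point.
For every w ∈ ℂ, the equation p(z) − w = 0 is a nonconstant polynomial in z and hence has at least one root by the fundamental theorem of algebra. So p is surjective onto ℂ, omitting no value.

Omitted value: no value.


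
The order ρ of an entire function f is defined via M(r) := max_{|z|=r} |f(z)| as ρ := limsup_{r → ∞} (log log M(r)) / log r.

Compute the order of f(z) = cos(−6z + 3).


cos(w) is a linear combination of e^{iw} and e^{−iw} (or e^w, e^{−w} in the hyperbolic case), so |cos(w)| ≤ e^{|w|}. With w = −6z + 3, |w| ≤ 6|z| + 3 = 6r + 3 on |z| = r, giving M(r) ≤ e^{6r + 3}, so ρ ≤ 1. On a suitable ray (z = it for sin/cos; z = t for sinh/cosh, t real → ∞), |cos(−6z + 3)| grows like e^{6|t|}/2, so ρ ≥ 1. Hence ρ = 1.
Therefore ρ = 1.

Order ρ = 1.


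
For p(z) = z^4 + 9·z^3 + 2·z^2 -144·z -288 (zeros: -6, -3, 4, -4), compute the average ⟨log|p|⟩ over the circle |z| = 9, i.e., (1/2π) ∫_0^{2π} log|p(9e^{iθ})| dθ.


Zeros: -6, -4, -3, 4; r = 9.
Inside |z| < r: -6, -4, -3, 4. Outside (|z| ≥ r): ∅.
p(0) = -288, so log|p(0)| = log(288) = 5.6630.
Apply Jensen: I(r) = log|p(0)| + Σ_k log(r/|z_k|), summed over zeros inside |z| < r.
  log(r/|z_k|) for z_k = -6: log(9/6) = 0.4055
  log(r/|z_k|) for z_k = -3: log(9/3) = 1.0986
  log(r/|z_k|) for z_k = 4: log(9/4) = 0.8109
  log(r/|z_k|) for z_k = -4: log(9/4) = 0.8109
Sum over inside zeros: 3.1259.
I(r) = log|p(0)| + (inside sum) = 5.6630 + 3.1259 = 8.7889.
Closed form (all zeros inside, monic): I(r) = n·log(r) = 4·log(9) = 8.7889. ✓

I(r) ≈ 8.7889.


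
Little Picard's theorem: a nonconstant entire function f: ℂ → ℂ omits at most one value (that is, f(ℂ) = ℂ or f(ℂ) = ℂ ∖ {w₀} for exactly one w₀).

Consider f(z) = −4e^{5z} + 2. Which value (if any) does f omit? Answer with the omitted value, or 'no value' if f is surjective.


Little Picard bounds the complement of f(ℂ) to at most one point.
e^{5z} is never zero on ℂ, so -4·e^{5z} takes every value in ℂ ∖ {0}. Adding 2 shifts the range to ℂ ∖ {2}. Thus f omits exactly the value 2.

Omitted value: 2.


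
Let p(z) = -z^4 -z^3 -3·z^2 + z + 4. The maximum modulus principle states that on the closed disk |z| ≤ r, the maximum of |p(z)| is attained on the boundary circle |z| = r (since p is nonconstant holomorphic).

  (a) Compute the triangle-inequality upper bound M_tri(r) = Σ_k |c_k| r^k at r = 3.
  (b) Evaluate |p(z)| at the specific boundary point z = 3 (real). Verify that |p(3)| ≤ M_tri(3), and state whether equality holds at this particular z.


Coefficients: c_0 = 4, c_1 = 1, c_2 = -3, c_3 = -1, c_4 = -1. Radius r = 3.
Part (a). Triangle bound: M_tri(r) = Σ_k |c_k| r^k
  = |4|·3^0 + |1|·3^1 + |-3|·3^2 + |-1|·3^3 + |-1|·3^4
  = 4 + 3 + 27 + 27 + 81 = 142.
This bounds M(r) := max_{|z|=r} |p(z)| from above; equality holds iff all terms c_k z^k can be made to align in phase at a single z on |z|=r.
Part (b). At z = 3 (real, on the circle |z| = r):
  p(3) = (4)·3^0 + (1)·3^1 + (-3)·3^2 + (-1)·3^3 + (-1)·3^4 = -128.
  |p(3)| = 128.
Check: |p(3)| = 128 ≤ 142 = M_tri(3). ✓ Equality does not hold at z = 3 (the coefficients have mixed signs, so the terms do not all align in phase there).

M_tri(3) = 142; |p(3)| = 128; equality at z=3: no.


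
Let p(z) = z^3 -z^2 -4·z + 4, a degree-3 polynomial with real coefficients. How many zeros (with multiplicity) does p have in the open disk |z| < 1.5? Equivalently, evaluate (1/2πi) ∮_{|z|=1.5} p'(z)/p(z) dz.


The zeros of p are: -2, 2, 1.
Their magnitudes are: 2, 2, 1.
Zeros with |z| < R = 1.5: 1.
Count = 1.
By the argument principle, (1/2πi) ∮_{|z|=R} p'(z)/p(z) dz equals exactly this count.

Number of zeros inside |z| < 1.5: 1.


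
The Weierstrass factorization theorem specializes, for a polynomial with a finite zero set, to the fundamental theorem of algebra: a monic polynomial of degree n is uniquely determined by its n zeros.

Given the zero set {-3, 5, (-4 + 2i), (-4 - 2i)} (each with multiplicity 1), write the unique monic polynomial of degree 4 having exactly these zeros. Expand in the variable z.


The polynomial is p(z) = ∏_{α ∈ S} (z − α), where S = {-3, 5, (-4 + 2i), (-4 - 2i)}.
Expanding the product yields: p(z) = z^4 + 6·z^3 -11·z^2 -160·z -300.
Note conjugate pairs combine to real quadratics: (z − (-4+2i))(z − (-4−2i)) = z² + 8z + 20.
The resulting polynomial has degree 4 and real coefficients as required.

p(z) = z^4 + 6·z^3 -11·z^2 -160·z -300.


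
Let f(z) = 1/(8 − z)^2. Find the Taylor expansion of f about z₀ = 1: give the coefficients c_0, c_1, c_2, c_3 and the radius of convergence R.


Let w = z − z₀, so z = z₀ + w.
Then 8 − z = 8 − (z₀ + w) = (8 − z₀) − w = 7 − w.
f(z) = 1/(7 − w)^2 = (1/(7)^2) · (1 − w/(7))^{−2}.
By the binomial series (1−u)^{−2} = Σ_{n≥0} C(n+1, 1) u^n for |u|<1, with u = w/(7):
  c_n = C(n+1, 1) / (7)^(n+2).
  c_0 = 1/(7)^2 = 1/49.
  c_1 = 2/(7)^3 = 2/343.
  c_2 = 3/(7)^4 = 3/2401.
  c_3 = 4/(7)^5 = 4/16807.
The series is valid for |w/d| < 1, i.e. |z − z₀| < |d|.
Radius of convergence: R = |8 − z₀| = |7| = 7 (distance from z₀ to the singularity z = 8).

c_0 = 1/49, c_1 = 2/343, c_2 = 3/2401, c_3 = 4/16807; R = 7.


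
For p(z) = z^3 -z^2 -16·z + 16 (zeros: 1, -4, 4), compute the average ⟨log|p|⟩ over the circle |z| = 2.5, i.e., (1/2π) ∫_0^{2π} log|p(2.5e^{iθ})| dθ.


Zeros: -4, 1, 4; r = 2.5.
Inside |z| < r: 1. Outside (|z| ≥ r): -4, 4.
p(0) = 16, so log|p(0)| = log(16) = 2.7726.
Apply Jensen: I(r) = log|p(0)| + Σ_k log(r/|z_k|), summed over zeros inside |z| < r.
  log(r/|z_k|) for z_k = 1: log(2.5/1) = 0.9163
  Outside zeros (-4, 4) contribute nothing to the Jensen sum.
Sum over inside zeros: 0.9163.
I(r) = log|p(0)| + (inside sum) = 2.7726 + 0.9163 = 3.6889.
Note: since some zeros are outside |z| ≤ r, the simplified n·log(r) form does NOT apply — only the inside zeros contribute.

I(r) ≈ 3.6889.


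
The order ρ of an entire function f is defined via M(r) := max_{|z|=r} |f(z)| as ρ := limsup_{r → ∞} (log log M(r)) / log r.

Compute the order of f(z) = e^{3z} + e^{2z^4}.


Each summand is entire of order 1 and 4 respectively (as in the single-exponential case). The order of a sum is at most the max of the orders, so ρ ≤ 4. For the lower bound: on |z|=r choose arg z so that 2z^4 is real positive; then |e^{2z^4}| = e^{2r^4} while |e^{3z}| ≤ e^{3r^1} = o(e^{2r^4}). So |f| ≥ e^{2r^4}(1 − o(1)) and ρ ≥ 4. Hence ρ = max(1, 4) = 4.
Therefore ρ = 4.

Order ρ = 4.


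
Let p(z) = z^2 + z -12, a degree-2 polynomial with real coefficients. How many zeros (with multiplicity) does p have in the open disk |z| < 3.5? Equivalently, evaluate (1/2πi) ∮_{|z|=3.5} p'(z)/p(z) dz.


The zeros of p are: 3, -4.
Their magnitudes are: 3, 4.
Zeros with |z| < R = 3.5: 3.
Count = 1.
By the argument principle, (1/2πi) ∮_{|z|=R} p'(z)/p(z) dz equals exactly this count.

Number of zeros inside |z| < 3.5: 1.


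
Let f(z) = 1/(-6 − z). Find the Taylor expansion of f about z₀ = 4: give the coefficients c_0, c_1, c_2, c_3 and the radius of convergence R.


Let w = z − z₀, so z = z₀ + w.
Then -6 − z = -6 − (z₀ + w) = (-6 − z₀) − w = -10 − w.
f(z) = 1/(-10 − w) = (1/(-10)) · 1/(1 − w/(-10)) = Σ_{n≥0} w^n / (-10)^(n+1).
So c_n = 1/(-10)^(n+1):
  c_0 = 1/(-10)^1 = -1/10.
  c_1 = 1/(-10)^2 = 1/100.
  c_2 = 1/(-10)^3 = -1/1000.
  c_3 = 1/(-10)^4 = 1/10000.
The series is valid for |w/d| < 1, i.e. |z − z₀| < |d|.
Radius of convergence: R = |-6 − z₀| = |-10| = 10 (distance from z₀ to the singularity z = -6).

c_0 = -1/10, c_1 = 1/100, c_2 = -1/1000, c_3 = 1/10000; R = 10.


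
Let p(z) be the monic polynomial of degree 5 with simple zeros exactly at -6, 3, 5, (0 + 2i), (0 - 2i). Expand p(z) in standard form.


The polynomial is p(z) = ∏_{α ∈ S} (z − α), where S = {-6, 3, 5, (0 + 2i), (0 - 2i)}.
Expanding the product yields: p(z) = z^5 -2·z^4 -29·z^3 + 82·z^2 -132·z + 360.
Note conjugate pairs combine to real quadratics: (z − (0+2i))(z − (0−2i)) = z² + 4.
The resulting polynomial has degree 5 and real coefficients as required.

p(z) = z^5 -2·z^4 -29·z^3 + 82·z^2 -132·z + 360.


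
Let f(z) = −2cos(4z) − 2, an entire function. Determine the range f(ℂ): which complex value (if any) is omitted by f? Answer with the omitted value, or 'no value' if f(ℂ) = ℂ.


Little Picard bounds the complement of f(ℂ) to at most one point.
cos is entire and surjective onto ℂ: for every w ∈ ℂ, cos(ζ) = w has a solution ζ ∈ ℂ (e.g., via the complex inverse arccos). With ζ = 4z this gives z = ζ/(4). Then -2·cos(4z) takes every value in -2·ℂ = ℂ, and adding -2 is a bijection of ℂ. So f is surjective and omits no value. (Note: only on the real line is cos bounded by [−1, 1].)

Omitted value: no value.


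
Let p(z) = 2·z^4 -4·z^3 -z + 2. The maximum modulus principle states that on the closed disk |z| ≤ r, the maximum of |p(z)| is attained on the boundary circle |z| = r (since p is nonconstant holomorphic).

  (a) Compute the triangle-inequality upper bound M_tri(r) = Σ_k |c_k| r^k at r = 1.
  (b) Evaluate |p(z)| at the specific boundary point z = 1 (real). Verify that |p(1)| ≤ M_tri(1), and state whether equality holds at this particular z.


Coefficients: c_0 = 2, c_1 = -1, c_2 = 0, c_3 = -4, c_4 = 2. Radius r = 1.
Part (a). Triangle bound: M_tri(r) = Σ_k |c_k| r^k
  = |2|·1^0 + |-1|·1^1 + |0|·1^2 + |-4|·1^3 + |2|·1^4
  = 2 + 1 + 0 + 4 + 2 = 9.
This bounds M(r) := max_{|z|=r} |p(z)| from above; equality holds iff all terms c_k z^k can be made to align in phase at a single z on |z|=r.
Part (b). At z = 1 (real, on the circle |z| = r):
  p(1) = (2)·1^0 + (-1)·1^1 + (0)·1^2 + (-4)·1^3 + (2)·1^4 = -1.
  |p(1)| = 1.
Check: |p(1)| = 1 ≤ 9 = M_tri(1). ✓ Equality does not hold at z = 1 (the coefficients have mixed signs, so the terms do not all align in phase there).

M_tri(1) = 9; |p(1)| = 1; equality at z=1: no.


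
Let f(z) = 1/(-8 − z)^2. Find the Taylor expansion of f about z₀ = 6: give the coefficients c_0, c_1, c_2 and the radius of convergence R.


Let w = z − z₀, so z = z₀ + w.
Then -8 − z = -8 − (z₀ + w) = (-8 − z₀) − w = -14 − w.
f(z) = 1/(-14 − w)^2 = (1/(-14)^2) · (1 − w/(-14))^{−2}.
By the binomial series (1−u)^{−2} = Σ_{n≥0} C(n+1, 1) u^n for |u|<1, with u = w/(-14):
  c_n = C(n+1, 1) / (-14)^(n+2).
  c_0 = 1/(-14)^2 = 1/196.
  c_1 = 2/(-14)^3 = -1/1372.
  c_2 = 3/(-14)^4 = 3/38416.
The series is valid for |w/d| < 1, i.e. |z − z₀| < |d|.
Radius of convergence: R = |-8 − z₀| = |-14| = 14 (distance from z₀ to the singularity z = -8).

c_0 = 1/196, c_1 = -1/1372, c_2 = 3/38416; R = 14.


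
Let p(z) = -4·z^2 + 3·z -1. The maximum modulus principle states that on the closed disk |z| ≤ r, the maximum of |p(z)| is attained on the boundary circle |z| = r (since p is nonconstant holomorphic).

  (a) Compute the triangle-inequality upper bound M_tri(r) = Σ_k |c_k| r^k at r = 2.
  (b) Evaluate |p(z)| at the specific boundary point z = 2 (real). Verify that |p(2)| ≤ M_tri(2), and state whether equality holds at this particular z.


Coefficients: c_0 = -1, c_1 = 3, c_2 = -4. Radius r = 2.
Part (a). Triangle bound: M_tri(r) = Σ_k |c_k| r^k
  = |-1|·2^0 + |3|·2^1 + |-4|·2^2
  = 1 + 6 + 16 = 23.
This bounds M(r) := max_{|z|=r} |p(z)| from above; equality holds iff all terms c_k z^k can be made to align in phase at a single z on |z|=r.
Part (b). At z = 2 (real, on the circle |z| = r):
  p(2) = (-1)·2^0 + (3)·2^1 + (-4)·2^2 = -11.
  |p(2)| = 11.
Check: |p(2)| = 11 ≤ 23 = M_tri(2). ✓ Equality does not hold at z = 2 (the coefficients have mixed signs, so the terms do not all align in phase there).

M_tri(2) = 23; |p(2)| = 11; equality at z=2: no.


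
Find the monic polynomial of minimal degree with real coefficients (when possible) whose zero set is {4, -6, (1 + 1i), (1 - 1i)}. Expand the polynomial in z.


The polynomial is p(z) = ∏_{α ∈ S} (z − α), where S = {4, -6, (1 + 1i), (1 - 1i)}.
Expanding the product yields: p(z) = z^4 -26·z^2 + 52·z -48.
Note conjugate pairs combine to real quadratics: (z − (1+1i))(z − (1−1i)) = z² − 2z + 2.
The resulting polynomial has degree 4 and real coefficients as required.

p(z) = z^4 -26·z^2 + 52·z -48.


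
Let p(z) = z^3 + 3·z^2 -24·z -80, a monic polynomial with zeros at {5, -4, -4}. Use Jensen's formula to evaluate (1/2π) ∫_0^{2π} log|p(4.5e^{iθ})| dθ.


Zeros: -4, -4, 5; r = 4.5.
Inside |z| < r: -4, -4. Outside (|z| ≥ r): 5.
p(0) = -80, so log|p(0)| = log(80) = 4.3820.
Apply Jensen: I(r) = log|p(0)| + Σ_k log(r/|z_k|), summed over zeros inside |z| < r.
  log(r/|z_k|) for z_k = -4: log(4.5/4) = 0.1178
  log(r/|z_k|) for z_k = -4: log(4.5/4) = 0.1178
  Outside zeros (5) contribute nothing to the Jensen sum.
Sum over inside zeros: 0.2356.
I(r) = log|p(0)| + (inside sum) = 4.3820 + 0.2356 = 4.6176.
Note: since some zeros are outside |z| ≤ r, the simplified n·log(r) form does NOT apply — only the inside zeros contribute.

I(r) ≈ 4.6176.


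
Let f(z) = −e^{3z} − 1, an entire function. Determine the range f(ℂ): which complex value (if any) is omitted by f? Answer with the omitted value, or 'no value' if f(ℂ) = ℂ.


Little Picard bounds the complement of f(ℂ) to at most one point.
e^{3z} is never zero on ℂ, so -1·e^{3z} takes every value in ℂ ∖ {0}. Adding -1 shifts the range to ℂ ∖ {-1}. Thus f omits exactly the value -1.

Omitted value: -1.


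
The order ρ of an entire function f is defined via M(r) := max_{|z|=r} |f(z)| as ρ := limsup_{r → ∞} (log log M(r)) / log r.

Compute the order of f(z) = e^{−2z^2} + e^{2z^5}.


Each summand is entire of order 2 and 5 respectively (as in the single-exponential case). The order of a sum is at most the max of the orders, so ρ ≤ 5. For the lower bound: on |z|=r choose arg z so that 2z^5 is real positive; then |e^{2z^5}| = e^{2r^5} while |e^{-2z^2}| ≤ e^{2r^2} = o(e^{2r^5}). So |f| ≥ e^{2r^5}(1 − o(1)) and ρ ≥ 5. Hence ρ = max(2, 5) = 5.
Therefore ρ = 5.

Order ρ = 5.


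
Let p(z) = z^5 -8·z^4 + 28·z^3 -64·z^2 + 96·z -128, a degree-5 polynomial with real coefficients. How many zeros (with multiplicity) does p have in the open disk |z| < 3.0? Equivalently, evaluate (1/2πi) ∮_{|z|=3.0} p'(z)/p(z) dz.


The zeros of p are: (0 + 2i), (0 - 2i), (2 + 2i), (2 - 2i), 4.
Their magnitudes are: 2, 2, 2.828, 2.828, 4.
Zeros with |z| < R = 3.0: (0 + 2i), (0 - 2i), (2 + 2i), (2 - 2i).
Count = 4.
By the argument principle, (1/2πi) ∮_{|z|=R} p'(z)/p(z) dz equals exactly this count.

Number of zeros inside |z| < 3.0: 4.


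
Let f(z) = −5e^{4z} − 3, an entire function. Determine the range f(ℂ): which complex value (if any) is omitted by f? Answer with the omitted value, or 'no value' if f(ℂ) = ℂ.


Little Picard bounds the complement of f(ℂ) to at most one point.
e^{4z} is never zero on ℂ, so -5·e^{4z} takes every value in ℂ ∖ {0}. Adding -3 shifts the range to ℂ ∖ {-3}. Thus f omits exactly the value -3.

Omitted value: -3.


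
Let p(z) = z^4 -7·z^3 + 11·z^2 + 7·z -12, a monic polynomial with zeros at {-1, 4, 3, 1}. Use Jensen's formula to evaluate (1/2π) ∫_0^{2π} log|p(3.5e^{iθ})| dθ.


Zeros: -1, 1, 3, 4; r = 3.5.
Inside |z| < r: -1, 1, 3. Outside (|z| ≥ r): 4.
p(0) = -12, so log|p(0)| = log(12) = 2.4849.
Apply Jensen: I(r) = log|p(0)| + Σ_k log(r/|z_k|), summed over zeros inside |z| < r.
  log(r/|z_k|) for z_k = -1: log(3.5/1) = 1.2528
  log(r/|z_k|) for z_k = 3: log(3.5/3) = 0.1542
  log(r/|z_k|) for z_k = 1: log(3.5/1) = 1.2528
  Outside zeros (4) contribute nothing to the Jensen sum.
Sum over inside zeros: 2.6597.
I(r) = log|p(0)| + (inside sum) = 2.4849 + 2.6597 = 5.1446.
Note: since some zeros are outside |z| ≤ r, the simplified n·log(r) form does NOT apply — only the inside zeros contribute.

I(r) ≈ 5.1446.


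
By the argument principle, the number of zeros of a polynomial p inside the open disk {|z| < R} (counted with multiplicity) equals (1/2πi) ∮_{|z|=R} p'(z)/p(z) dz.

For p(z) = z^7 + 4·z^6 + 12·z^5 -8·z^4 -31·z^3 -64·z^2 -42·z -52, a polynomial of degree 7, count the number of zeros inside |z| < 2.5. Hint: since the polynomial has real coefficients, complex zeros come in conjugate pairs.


The zeros of p are: 2, (0 + 1i), (0 - 1i), (-2 + 3i), (-2 - 3i), (-1 + 1i), (-1 - 1i).
Their magnitudes are: 2, 1, 1, 3.606, 3.606, 1.414, 1.414.
Zeros with |z| < R = 2.5: 2, (0 + 1i), (0 - 1i), (-1 + 1i), (-1 - 1i).
Count = 5.
By the argument principle, (1/2πi) ∮_{|z|=R} p'(z)/p(z) dz equals exactly this count.

Number of zeros inside |z| < 2.5: 5.


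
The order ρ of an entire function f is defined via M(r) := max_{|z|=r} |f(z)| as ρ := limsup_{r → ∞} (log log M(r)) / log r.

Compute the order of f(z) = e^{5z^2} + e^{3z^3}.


Each summand is entire of order 2 and 3 respectively (as in the single-exponential case). The order of a sum is at most the max of the orders, so ρ ≤ 3. For the lower bound: on |z|=r choose arg z so that 3z^3 is real positive; then |e^{3z^3}| = e^{3r^3} while |e^{5z^2}| ≤ e^{5r^2} = o(e^{3r^3}). So |f| ≥ e^{3r^3}(1 − o(1)) and ρ ≥ 3. Hence ρ = max(2, 3) = 3.
Therefore ρ = 3.

Order ρ = 3.


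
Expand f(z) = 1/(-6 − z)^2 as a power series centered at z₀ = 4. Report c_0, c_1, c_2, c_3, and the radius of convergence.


Let w = z − z₀, so z = z₀ + w.
Then -6 − z = -6 − (z₀ + w) = (-6 − z₀) − w = -10 − w.
f(z) = 1/(-10 − w)^2 = (1/(-10)^2) · (1 − w/(-10))^{−2}.
By the binomial series (1−u)^{−2} = Σ_{n≥0} C(n+1, 1) u^n for |u|<1, with u = w/(-10):
  c_n = C(n+1, 1) / (-10)^(n+2).
  c_0 = 1/(-10)^2 = 1/100.
  c_1 = 2/(-10)^3 = -1/500.
  c_2 = 3/(-10)^4 = 3/10000.
  c_3 = 4/(-10)^5 = -1/25000.
The series is valid for |w/d| < 1, i.e. |z − z₀| < |d|.
Radius of convergence: R = |-6 − z₀| = |-10| = 10 (distance from z₀ to the singularity z = -6).

c_0 = 1/100, c_1 = -1/500, c_2 = 3/10000, c_3 = -1/25000; R = 10.


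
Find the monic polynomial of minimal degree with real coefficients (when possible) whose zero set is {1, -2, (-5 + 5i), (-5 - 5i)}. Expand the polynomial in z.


The polynomial is p(z) = ∏_{α ∈ S} (z − α), where S = {1, -2, (-5 + 5i), (-5 - 5i)}.
Expanding the product yields: p(z) = z^4 + 11·z^3 + 58·z^2 + 30·z -100.
Note conjugate pairs combine to real quadratics: (z − (-5+5i))(z − (-5−5i)) = z² + 10z + 50.
The resulting polynomial has degree 4 and real coefficients as required.

p(z) = z^4 + 11·z^3 + 58·z^2 + 30·z -100.


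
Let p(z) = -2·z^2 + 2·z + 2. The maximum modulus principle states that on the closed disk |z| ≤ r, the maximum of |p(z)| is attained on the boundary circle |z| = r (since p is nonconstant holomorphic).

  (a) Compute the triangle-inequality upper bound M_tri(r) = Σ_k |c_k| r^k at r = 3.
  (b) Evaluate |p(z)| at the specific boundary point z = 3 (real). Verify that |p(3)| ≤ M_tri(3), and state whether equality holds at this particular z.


Coefficients: c_0 = 2, c_1 = 2, c_2 = -2. Radius r = 3.
Part (a). Triangle bound: M_tri(r) = Σ_k |c_k| r^k
  = |2|·3^0 + |2|·3^1 + |-2|·3^2
  = 2 + 6 + 18 = 26.
This bounds M(r) := max_{|z|=r} |p(z)| from above; equality holds iff all terms c_k z^k can be made to align in phase at a single z on |z|=r.
Part (b). At z = 3 (real, on the circle |z| = r):
  p(3) = (2)·3^0 + (2)·3^1 + (-2)·3^2 = -10.
  |p(3)| = 10.
Check: |p(3)| = 10 ≤ 26 = M_tri(3). ✓ Equality does not hold at z = 3 (the coefficients have mixed signs, so the terms do not all align in phase there).

M_tri(3) = 26; |p(3)| = 10; equality at z=3: no.


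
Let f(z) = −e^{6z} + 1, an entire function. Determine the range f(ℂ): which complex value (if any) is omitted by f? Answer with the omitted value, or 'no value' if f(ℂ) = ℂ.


Little Picard bounds the complement of f(ℂ) to at most one point.
e^{6z} is never zero on ℂ, so -1·e^{6z} takes every value in ℂ ∖ {0}. Adding 1 shifts the range to ℂ ∖ {1}. Thus f omits exactly the value 1.

Omitted value: 1.


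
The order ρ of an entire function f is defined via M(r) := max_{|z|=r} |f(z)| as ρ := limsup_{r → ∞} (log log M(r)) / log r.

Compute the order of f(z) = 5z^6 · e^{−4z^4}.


M(r) = max_{|z|=r} |5|·|z|^6·|e^{−4z^4}| = 5·r^6 · e^{4r^4} (the factors attain their maxima compatibly on |z|=r). Then log M(r) = log 5 + 6·log r + 4r^4, dominated by the last term, so log log M(r) ~ 4·log r. The polynomial factor 5z^6 contributes only a log r term and does not affect the order. ρ = 4.
Therefore ρ = 4.

Order ρ = 4.


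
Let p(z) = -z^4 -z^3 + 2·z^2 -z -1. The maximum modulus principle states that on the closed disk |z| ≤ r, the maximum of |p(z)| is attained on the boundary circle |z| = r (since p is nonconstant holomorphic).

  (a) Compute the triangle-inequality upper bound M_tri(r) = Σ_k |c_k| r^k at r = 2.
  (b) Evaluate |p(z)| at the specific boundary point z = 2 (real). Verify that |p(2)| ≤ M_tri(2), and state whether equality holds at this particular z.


Coefficients: c_0 = -1, c_1 = -1, c_2 = 2, c_3 = -1, c_4 = -1. Radius r = 2.
Part (a). Triangle bound: M_tri(r) = Σ_k |c_k| r^k
  = |-1|·2^0 + |-1|·2^1 + |2|·2^2 + |-1|·2^3 + |-1|·2^4
  = 1 + 2 + 8 + 8 + 16 = 35.
This bounds M(r) := max_{|z|=r} |p(z)| from above; equality holds iff all terms c_k z^k can be made to align in phase at a single z on |z|=r.
Part (b). At z = 2 (real, on the circle |z| = r):
  p(2) = (-1)·2^0 + (-1)·2^1 + (2)·2^2 + (-1)·2^3 + (-1)·2^4 = -19.
  |p(2)| = 19.
Check: |p(2)| = 19 ≤ 35 = M_tri(2). ✓ Equality does not hold at z = 2 (the coefficients have mixed signs, so the terms do not all align in phase there).

M_tri(2) = 35; |p(2)| = 19; equality at z=2: no.


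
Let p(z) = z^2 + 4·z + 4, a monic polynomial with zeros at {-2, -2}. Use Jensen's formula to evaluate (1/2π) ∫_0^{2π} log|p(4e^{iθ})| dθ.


Zeros: -2, -2; r = 4.
Inside |z| < r: -2, -2. Outside (|z| ≥ r): ∅.
p(0) = 4, so log|p(0)| = log(4) = 1.3863.
Apply Jensen: I(r) = log|p(0)| + Σ_k log(r/|z_k|), summed over zeros inside |z| < r.
  log(r/|z_k|) for z_k = -2: log(4/2) = 0.6931
  log(r/|z_k|) for z_k = -2: log(4/2) = 0.6931
Sum over inside zeros: 1.3863.
I(r) = log|p(0)| + (inside sum) = 1.3863 + 1.3863 = 2.7726.
Closed form (all zeros inside, monic): I(r) = n·log(r) = 2·log(4) = 2.7726. ✓

I(r) ≈ 2.7726.


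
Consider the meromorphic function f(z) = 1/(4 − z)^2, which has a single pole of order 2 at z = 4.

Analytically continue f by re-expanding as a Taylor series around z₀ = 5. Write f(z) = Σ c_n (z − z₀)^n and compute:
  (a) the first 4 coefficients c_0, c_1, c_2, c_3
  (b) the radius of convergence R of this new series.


Let w = z − z₀, so z = z₀ + w.
Then 4 − z = 4 − (z₀ + w) = (4 − z₀) − w = -1 − w.
f(z) = 1/(-1 − w)^2 = (1/(-1)^2) · (1 − w/(-1))^{−2}.
By the binomial series (1−u)^{−2} = Σ_{n≥0} C(n+1, 1) u^n for |u|<1, with u = w/(-1):
  c_n = C(n+1, 1) / (-1)^(n+2).
  c_0 = 1/(-1)^2 = 1.
  c_1 = 2/(-1)^3 = -2.
  c_2 = 3/(-1)^4 = 3.
  c_3 = 4/(-1)^5 = -4.
The series is valid for |w/d| < 1, i.e. |z − z₀| < |d|.
Radius of convergence: R = |4 − z₀| = |-1| = 1 (distance from z₀ to the singularity z = 4).

c_0 = 1, c_1 = -2, c_2 = 3, c_3 = -4; R = 1.


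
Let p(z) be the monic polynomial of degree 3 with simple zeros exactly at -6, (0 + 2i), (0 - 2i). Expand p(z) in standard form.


The polynomial is p(z) = ∏_{α ∈ S} (z − α), where S = {-6, (0 + 2i), (0 - 2i)}.
Expanding the product yields: p(z) = z^3 + 6·z^2 + 4·z + 24.
Note conjugate pairs combine to real quadratics: (z − (0+2i))(z − (0−2i)) = z² + 4.
The resulting polynomial has degree 3 and real coefficients as required.

p(z) = z^3 + 6·z^2 + 4·z + 24.


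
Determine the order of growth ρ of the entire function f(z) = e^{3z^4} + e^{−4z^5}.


Each summand is entire of order 4 and 5 respectively (as in the single-exponential case). The order of a sum is at most the max of the orders, so ρ ≤ 5. For the lower bound: on |z|=r choose arg z so that -4z^5 is real positive; then |e^{-4z^5}| = e^{4r^5} while |e^{3z^4}| ≤ e^{3r^4} = o(e^{4r^5}). So |f| ≥ e^{4r^5}(1 − o(1)) and ρ ≥ 5. Hence ρ = max(4, 5) = 5.
Therefore ρ = 5.

Order ρ = 5.


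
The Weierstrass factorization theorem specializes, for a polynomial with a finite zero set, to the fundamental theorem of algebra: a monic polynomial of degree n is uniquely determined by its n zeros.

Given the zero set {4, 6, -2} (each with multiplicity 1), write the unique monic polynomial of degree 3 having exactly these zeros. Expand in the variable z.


The polynomial is p(z) = ∏_{α ∈ S} (z − α), where S = {4, 6, -2}.
Expanding the product yields: p(z) = z^3 -8·z^2 + 4·z + 48.
The resulting polynomial has degree 3 and real coefficients as required.

p(z) = z^3 -8·z^2 + 4·z + 48.
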